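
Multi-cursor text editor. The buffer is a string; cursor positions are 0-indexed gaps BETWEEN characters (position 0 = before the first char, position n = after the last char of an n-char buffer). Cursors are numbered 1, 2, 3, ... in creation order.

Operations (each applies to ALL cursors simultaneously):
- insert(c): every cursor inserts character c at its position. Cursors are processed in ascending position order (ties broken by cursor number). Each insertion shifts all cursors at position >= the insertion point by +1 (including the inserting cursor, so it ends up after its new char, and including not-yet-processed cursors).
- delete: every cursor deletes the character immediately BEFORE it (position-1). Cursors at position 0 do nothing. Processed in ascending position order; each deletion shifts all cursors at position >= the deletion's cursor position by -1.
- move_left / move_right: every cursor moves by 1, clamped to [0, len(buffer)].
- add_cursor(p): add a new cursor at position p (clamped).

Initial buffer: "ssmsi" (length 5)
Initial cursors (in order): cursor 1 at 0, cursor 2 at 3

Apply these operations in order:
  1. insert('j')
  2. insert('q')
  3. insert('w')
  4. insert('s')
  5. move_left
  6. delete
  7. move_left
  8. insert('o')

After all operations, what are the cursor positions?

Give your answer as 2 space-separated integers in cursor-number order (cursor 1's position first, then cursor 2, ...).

After op 1 (insert('j')): buffer="jssmjsi" (len 7), cursors c1@1 c2@5, authorship 1...2..
After op 2 (insert('q')): buffer="jqssmjqsi" (len 9), cursors c1@2 c2@7, authorship 11...22..
After op 3 (insert('w')): buffer="jqwssmjqwsi" (len 11), cursors c1@3 c2@9, authorship 111...222..
After op 4 (insert('s')): buffer="jqwsssmjqwssi" (len 13), cursors c1@4 c2@11, authorship 1111...2222..
After op 5 (move_left): buffer="jqwsssmjqwssi" (len 13), cursors c1@3 c2@10, authorship 1111...2222..
After op 6 (delete): buffer="jqsssmjqssi" (len 11), cursors c1@2 c2@8, authorship 111...222..
After op 7 (move_left): buffer="jqsssmjqssi" (len 11), cursors c1@1 c2@7, authorship 111...222..
After op 8 (insert('o')): buffer="joqsssmjoqssi" (len 13), cursors c1@2 c2@9, authorship 1111...2222..

Answer: 2 9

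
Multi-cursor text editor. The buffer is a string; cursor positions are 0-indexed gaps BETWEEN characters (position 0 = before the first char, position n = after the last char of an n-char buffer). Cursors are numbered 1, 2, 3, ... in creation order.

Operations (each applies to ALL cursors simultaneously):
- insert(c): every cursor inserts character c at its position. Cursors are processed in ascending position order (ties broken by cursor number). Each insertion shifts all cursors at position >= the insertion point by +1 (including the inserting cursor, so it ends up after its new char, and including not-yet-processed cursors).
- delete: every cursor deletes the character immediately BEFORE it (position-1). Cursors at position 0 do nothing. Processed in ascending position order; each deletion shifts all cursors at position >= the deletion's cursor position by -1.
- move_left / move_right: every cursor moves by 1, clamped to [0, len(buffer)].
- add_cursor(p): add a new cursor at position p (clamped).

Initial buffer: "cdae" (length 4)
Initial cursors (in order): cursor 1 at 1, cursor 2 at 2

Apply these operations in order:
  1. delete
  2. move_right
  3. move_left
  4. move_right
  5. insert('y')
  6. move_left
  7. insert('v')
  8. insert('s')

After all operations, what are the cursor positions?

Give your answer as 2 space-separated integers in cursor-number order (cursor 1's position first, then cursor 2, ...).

After op 1 (delete): buffer="ae" (len 2), cursors c1@0 c2@0, authorship ..
After op 2 (move_right): buffer="ae" (len 2), cursors c1@1 c2@1, authorship ..
After op 3 (move_left): buffer="ae" (len 2), cursors c1@0 c2@0, authorship ..
After op 4 (move_right): buffer="ae" (len 2), cursors c1@1 c2@1, authorship ..
After op 5 (insert('y')): buffer="ayye" (len 4), cursors c1@3 c2@3, authorship .12.
After op 6 (move_left): buffer="ayye" (len 4), cursors c1@2 c2@2, authorship .12.
After op 7 (insert('v')): buffer="ayvvye" (len 6), cursors c1@4 c2@4, authorship .1122.
After op 8 (insert('s')): buffer="ayvvssye" (len 8), cursors c1@6 c2@6, authorship .112122.

Answer: 6 6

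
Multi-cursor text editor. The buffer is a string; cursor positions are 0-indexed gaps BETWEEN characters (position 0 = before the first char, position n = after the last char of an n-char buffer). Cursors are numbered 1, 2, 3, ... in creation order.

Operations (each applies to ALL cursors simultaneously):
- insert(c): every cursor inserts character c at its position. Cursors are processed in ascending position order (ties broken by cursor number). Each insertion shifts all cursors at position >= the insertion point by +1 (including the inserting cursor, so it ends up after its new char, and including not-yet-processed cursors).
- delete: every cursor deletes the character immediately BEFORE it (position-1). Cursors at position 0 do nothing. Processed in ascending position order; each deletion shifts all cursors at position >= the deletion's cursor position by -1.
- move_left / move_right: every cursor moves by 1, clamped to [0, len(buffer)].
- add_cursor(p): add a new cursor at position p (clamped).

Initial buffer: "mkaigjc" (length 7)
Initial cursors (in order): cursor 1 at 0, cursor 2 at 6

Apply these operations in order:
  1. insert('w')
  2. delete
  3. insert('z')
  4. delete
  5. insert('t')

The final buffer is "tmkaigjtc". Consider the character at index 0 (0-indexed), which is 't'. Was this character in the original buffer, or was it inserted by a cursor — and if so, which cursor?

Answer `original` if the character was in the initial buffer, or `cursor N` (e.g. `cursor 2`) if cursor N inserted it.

Answer: cursor 1

Derivation:
After op 1 (insert('w')): buffer="wmkaigjwc" (len 9), cursors c1@1 c2@8, authorship 1......2.
After op 2 (delete): buffer="mkaigjc" (len 7), cursors c1@0 c2@6, authorship .......
After op 3 (insert('z')): buffer="zmkaigjzc" (len 9), cursors c1@1 c2@8, authorship 1......2.
After op 4 (delete): buffer="mkaigjc" (len 7), cursors c1@0 c2@6, authorship .......
After op 5 (insert('t')): buffer="tmkaigjtc" (len 9), cursors c1@1 c2@8, authorship 1......2.
Authorship (.=original, N=cursor N): 1 . . . . . . 2 .
Index 0: author = 1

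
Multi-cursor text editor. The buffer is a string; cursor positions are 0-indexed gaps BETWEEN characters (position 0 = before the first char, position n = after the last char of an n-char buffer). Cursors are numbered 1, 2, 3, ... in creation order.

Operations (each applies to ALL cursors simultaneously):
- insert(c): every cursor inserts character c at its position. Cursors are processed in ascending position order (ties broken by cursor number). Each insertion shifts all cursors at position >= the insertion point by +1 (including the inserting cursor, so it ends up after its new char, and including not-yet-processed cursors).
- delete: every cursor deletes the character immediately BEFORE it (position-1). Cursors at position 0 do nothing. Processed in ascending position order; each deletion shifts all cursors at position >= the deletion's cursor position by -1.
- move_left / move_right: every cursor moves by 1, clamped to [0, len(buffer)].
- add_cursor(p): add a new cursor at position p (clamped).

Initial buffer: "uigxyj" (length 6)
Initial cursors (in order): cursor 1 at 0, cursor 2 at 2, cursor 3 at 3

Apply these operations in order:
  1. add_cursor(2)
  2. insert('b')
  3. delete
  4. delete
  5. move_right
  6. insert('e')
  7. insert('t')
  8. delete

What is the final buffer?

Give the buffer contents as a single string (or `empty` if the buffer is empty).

Answer: xeeeeyj

Derivation:
After op 1 (add_cursor(2)): buffer="uigxyj" (len 6), cursors c1@0 c2@2 c4@2 c3@3, authorship ......
After op 2 (insert('b')): buffer="buibbgbxyj" (len 10), cursors c1@1 c2@5 c4@5 c3@7, authorship 1..24.3...
After op 3 (delete): buffer="uigxyj" (len 6), cursors c1@0 c2@2 c4@2 c3@3, authorship ......
After op 4 (delete): buffer="xyj" (len 3), cursors c1@0 c2@0 c3@0 c4@0, authorship ...
After op 5 (move_right): buffer="xyj" (len 3), cursors c1@1 c2@1 c3@1 c4@1, authorship ...
After op 6 (insert('e')): buffer="xeeeeyj" (len 7), cursors c1@5 c2@5 c3@5 c4@5, authorship .1234..
After op 7 (insert('t')): buffer="xeeeettttyj" (len 11), cursors c1@9 c2@9 c3@9 c4@9, authorship .12341234..
After op 8 (delete): buffer="xeeeeyj" (len 7), cursors c1@5 c2@5 c3@5 c4@5, authorship .1234..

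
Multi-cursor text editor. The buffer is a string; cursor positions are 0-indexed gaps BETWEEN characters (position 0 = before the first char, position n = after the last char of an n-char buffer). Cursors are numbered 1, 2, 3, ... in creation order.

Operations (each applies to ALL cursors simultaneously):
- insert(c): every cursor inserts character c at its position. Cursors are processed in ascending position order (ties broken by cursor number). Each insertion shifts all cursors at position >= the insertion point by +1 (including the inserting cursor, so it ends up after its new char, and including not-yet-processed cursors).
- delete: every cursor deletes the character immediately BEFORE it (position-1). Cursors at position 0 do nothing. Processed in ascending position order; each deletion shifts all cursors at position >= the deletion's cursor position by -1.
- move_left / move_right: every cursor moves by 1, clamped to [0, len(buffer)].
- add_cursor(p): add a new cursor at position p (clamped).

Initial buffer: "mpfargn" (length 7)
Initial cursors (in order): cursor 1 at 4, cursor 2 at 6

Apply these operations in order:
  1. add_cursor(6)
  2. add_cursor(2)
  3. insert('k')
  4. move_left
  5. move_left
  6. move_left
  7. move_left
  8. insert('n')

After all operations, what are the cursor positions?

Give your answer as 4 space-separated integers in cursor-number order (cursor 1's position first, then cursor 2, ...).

Answer: 4 10 10 1

Derivation:
After op 1 (add_cursor(6)): buffer="mpfargn" (len 7), cursors c1@4 c2@6 c3@6, authorship .......
After op 2 (add_cursor(2)): buffer="mpfargn" (len 7), cursors c4@2 c1@4 c2@6 c3@6, authorship .......
After op 3 (insert('k')): buffer="mpkfakrgkkn" (len 11), cursors c4@3 c1@6 c2@10 c3@10, authorship ..4..1..23.
After op 4 (move_left): buffer="mpkfakrgkkn" (len 11), cursors c4@2 c1@5 c2@9 c3@9, authorship ..4..1..23.
After op 5 (move_left): buffer="mpkfakrgkkn" (len 11), cursors c4@1 c1@4 c2@8 c3@8, authorship ..4..1..23.
After op 6 (move_left): buffer="mpkfakrgkkn" (len 11), cursors c4@0 c1@3 c2@7 c3@7, authorship ..4..1..23.
After op 7 (move_left): buffer="mpkfakrgkkn" (len 11), cursors c4@0 c1@2 c2@6 c3@6, authorship ..4..1..23.
After op 8 (insert('n')): buffer="nmpnkfaknnrgkkn" (len 15), cursors c4@1 c1@4 c2@10 c3@10, authorship 4..14..123..23.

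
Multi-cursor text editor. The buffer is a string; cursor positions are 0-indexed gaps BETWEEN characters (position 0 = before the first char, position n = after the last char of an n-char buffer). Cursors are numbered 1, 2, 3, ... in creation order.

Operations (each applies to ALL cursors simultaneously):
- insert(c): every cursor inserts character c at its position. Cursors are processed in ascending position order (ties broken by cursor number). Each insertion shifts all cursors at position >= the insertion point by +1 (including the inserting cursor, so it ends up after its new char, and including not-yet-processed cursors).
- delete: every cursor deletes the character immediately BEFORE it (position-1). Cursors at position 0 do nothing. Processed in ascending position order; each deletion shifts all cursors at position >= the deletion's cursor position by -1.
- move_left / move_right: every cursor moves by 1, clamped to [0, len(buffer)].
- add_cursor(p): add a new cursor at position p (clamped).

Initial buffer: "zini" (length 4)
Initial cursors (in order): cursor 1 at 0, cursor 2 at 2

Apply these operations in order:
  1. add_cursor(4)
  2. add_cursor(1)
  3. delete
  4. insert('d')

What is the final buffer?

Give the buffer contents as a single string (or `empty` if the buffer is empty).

After op 1 (add_cursor(4)): buffer="zini" (len 4), cursors c1@0 c2@2 c3@4, authorship ....
After op 2 (add_cursor(1)): buffer="zini" (len 4), cursors c1@0 c4@1 c2@2 c3@4, authorship ....
After op 3 (delete): buffer="n" (len 1), cursors c1@0 c2@0 c4@0 c3@1, authorship .
After op 4 (insert('d')): buffer="dddnd" (len 5), cursors c1@3 c2@3 c4@3 c3@5, authorship 124.3

Answer: dddnd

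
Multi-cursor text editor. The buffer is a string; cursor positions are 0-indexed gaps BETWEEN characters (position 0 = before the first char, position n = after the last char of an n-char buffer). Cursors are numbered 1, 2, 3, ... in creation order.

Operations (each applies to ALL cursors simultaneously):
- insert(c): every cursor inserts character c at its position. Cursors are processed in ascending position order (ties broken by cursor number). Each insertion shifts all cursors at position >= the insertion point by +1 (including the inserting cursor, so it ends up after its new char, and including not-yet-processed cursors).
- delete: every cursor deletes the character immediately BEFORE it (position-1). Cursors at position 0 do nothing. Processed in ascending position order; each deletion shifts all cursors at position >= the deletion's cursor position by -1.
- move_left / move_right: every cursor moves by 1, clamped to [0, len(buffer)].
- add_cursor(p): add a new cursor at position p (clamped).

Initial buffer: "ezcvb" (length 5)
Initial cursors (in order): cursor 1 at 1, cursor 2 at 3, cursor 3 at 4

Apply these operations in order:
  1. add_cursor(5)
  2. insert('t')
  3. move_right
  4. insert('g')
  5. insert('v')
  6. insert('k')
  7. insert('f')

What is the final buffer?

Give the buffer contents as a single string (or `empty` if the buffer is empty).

Answer: etzgvkfctvgvkftbgvkftgvkf

Derivation:
After op 1 (add_cursor(5)): buffer="ezcvb" (len 5), cursors c1@1 c2@3 c3@4 c4@5, authorship .....
After op 2 (insert('t')): buffer="etzctvtbt" (len 9), cursors c1@2 c2@5 c3@7 c4@9, authorship .1..2.3.4
After op 3 (move_right): buffer="etzctvtbt" (len 9), cursors c1@3 c2@6 c3@8 c4@9, authorship .1..2.3.4
After op 4 (insert('g')): buffer="etzgctvgtbgtg" (len 13), cursors c1@4 c2@8 c3@11 c4@13, authorship .1.1.2.23.344
After op 5 (insert('v')): buffer="etzgvctvgvtbgvtgv" (len 17), cursors c1@5 c2@10 c3@14 c4@17, authorship .1.11.2.223.33444
After op 6 (insert('k')): buffer="etzgvkctvgvktbgvktgvk" (len 21), cursors c1@6 c2@12 c3@17 c4@21, authorship .1.111.2.2223.3334444
After op 7 (insert('f')): buffer="etzgvkfctvgvkftbgvkftgvkf" (len 25), cursors c1@7 c2@14 c3@20 c4@25, authorship .1.1111.2.22223.333344444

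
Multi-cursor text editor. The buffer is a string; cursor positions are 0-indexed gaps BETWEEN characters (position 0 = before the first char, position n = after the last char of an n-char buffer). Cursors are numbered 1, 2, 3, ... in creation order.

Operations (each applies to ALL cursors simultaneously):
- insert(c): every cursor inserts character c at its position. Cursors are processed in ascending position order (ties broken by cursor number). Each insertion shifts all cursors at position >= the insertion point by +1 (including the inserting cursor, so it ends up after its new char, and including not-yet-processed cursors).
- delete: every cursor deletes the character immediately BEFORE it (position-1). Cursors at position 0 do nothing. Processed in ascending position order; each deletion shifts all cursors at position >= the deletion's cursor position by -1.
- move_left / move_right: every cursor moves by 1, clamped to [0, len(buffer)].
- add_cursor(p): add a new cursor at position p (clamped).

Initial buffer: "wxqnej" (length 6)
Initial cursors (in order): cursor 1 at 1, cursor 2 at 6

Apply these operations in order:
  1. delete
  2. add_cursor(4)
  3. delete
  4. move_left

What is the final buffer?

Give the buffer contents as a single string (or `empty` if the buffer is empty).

Answer: xq

Derivation:
After op 1 (delete): buffer="xqne" (len 4), cursors c1@0 c2@4, authorship ....
After op 2 (add_cursor(4)): buffer="xqne" (len 4), cursors c1@0 c2@4 c3@4, authorship ....
After op 3 (delete): buffer="xq" (len 2), cursors c1@0 c2@2 c3@2, authorship ..
After op 4 (move_left): buffer="xq" (len 2), cursors c1@0 c2@1 c3@1, authorship ..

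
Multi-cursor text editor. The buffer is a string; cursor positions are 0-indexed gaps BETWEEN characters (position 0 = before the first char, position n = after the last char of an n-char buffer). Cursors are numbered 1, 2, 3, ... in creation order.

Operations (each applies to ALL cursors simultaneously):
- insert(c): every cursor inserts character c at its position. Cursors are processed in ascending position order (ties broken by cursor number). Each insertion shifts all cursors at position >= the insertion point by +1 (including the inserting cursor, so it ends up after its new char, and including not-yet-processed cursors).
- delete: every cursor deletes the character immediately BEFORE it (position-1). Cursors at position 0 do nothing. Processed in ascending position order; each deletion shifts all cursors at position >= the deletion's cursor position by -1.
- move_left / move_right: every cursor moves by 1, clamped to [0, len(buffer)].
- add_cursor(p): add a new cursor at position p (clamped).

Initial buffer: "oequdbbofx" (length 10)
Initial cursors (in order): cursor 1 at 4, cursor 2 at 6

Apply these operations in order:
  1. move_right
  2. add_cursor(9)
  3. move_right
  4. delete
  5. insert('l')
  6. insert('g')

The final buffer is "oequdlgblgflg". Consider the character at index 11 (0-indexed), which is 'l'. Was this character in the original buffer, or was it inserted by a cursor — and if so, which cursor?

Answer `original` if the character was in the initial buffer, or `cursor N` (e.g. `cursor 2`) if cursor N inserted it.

After op 1 (move_right): buffer="oequdbbofx" (len 10), cursors c1@5 c2@7, authorship ..........
After op 2 (add_cursor(9)): buffer="oequdbbofx" (len 10), cursors c1@5 c2@7 c3@9, authorship ..........
After op 3 (move_right): buffer="oequdbbofx" (len 10), cursors c1@6 c2@8 c3@10, authorship ..........
After op 4 (delete): buffer="oequdbf" (len 7), cursors c1@5 c2@6 c3@7, authorship .......
After op 5 (insert('l')): buffer="oequdlblfl" (len 10), cursors c1@6 c2@8 c3@10, authorship .....1.2.3
After op 6 (insert('g')): buffer="oequdlgblgflg" (len 13), cursors c1@7 c2@10 c3@13, authorship .....11.22.33
Authorship (.=original, N=cursor N): . . . . . 1 1 . 2 2 . 3 3
Index 11: author = 3

Answer: cursor 3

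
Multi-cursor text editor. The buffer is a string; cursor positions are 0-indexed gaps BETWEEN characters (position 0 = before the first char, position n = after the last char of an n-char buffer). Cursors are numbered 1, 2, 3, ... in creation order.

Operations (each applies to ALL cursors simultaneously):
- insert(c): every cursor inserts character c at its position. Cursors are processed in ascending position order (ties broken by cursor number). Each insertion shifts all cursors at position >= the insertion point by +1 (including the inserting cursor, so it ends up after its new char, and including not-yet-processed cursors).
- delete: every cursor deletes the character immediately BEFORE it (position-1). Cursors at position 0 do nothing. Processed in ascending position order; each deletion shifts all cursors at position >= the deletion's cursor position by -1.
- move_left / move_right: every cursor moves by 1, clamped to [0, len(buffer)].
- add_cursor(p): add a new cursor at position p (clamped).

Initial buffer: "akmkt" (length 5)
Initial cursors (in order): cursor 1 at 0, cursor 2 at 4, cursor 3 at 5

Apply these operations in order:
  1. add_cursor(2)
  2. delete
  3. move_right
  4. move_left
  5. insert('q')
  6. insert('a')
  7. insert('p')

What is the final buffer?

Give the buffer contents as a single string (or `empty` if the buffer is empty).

Answer: qapaqqqaaapppm

Derivation:
After op 1 (add_cursor(2)): buffer="akmkt" (len 5), cursors c1@0 c4@2 c2@4 c3@5, authorship .....
After op 2 (delete): buffer="am" (len 2), cursors c1@0 c4@1 c2@2 c3@2, authorship ..
After op 3 (move_right): buffer="am" (len 2), cursors c1@1 c2@2 c3@2 c4@2, authorship ..
After op 4 (move_left): buffer="am" (len 2), cursors c1@0 c2@1 c3@1 c4@1, authorship ..
After op 5 (insert('q')): buffer="qaqqqm" (len 6), cursors c1@1 c2@5 c3@5 c4@5, authorship 1.234.
After op 6 (insert('a')): buffer="qaaqqqaaam" (len 10), cursors c1@2 c2@9 c3@9 c4@9, authorship 11.234234.
After op 7 (insert('p')): buffer="qapaqqqaaapppm" (len 14), cursors c1@3 c2@13 c3@13 c4@13, authorship 111.234234234.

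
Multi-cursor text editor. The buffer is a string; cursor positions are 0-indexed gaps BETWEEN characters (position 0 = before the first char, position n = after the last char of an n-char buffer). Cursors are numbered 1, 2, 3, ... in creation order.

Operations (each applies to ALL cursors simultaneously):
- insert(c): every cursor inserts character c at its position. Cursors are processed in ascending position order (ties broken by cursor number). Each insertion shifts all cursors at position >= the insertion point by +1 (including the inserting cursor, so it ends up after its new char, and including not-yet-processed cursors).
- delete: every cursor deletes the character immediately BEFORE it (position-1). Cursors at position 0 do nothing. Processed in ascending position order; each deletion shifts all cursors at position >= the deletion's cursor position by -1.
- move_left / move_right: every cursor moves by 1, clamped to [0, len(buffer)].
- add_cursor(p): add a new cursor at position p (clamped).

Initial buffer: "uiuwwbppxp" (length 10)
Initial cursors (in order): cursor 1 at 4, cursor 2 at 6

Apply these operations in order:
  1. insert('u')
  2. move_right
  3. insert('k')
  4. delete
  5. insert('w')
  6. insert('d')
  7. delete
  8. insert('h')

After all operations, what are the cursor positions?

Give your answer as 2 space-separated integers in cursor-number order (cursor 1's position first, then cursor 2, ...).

After op 1 (insert('u')): buffer="uiuwuwbuppxp" (len 12), cursors c1@5 c2@8, authorship ....1..2....
After op 2 (move_right): buffer="uiuwuwbuppxp" (len 12), cursors c1@6 c2@9, authorship ....1..2....
After op 3 (insert('k')): buffer="uiuwuwkbupkpxp" (len 14), cursors c1@7 c2@11, authorship ....1.1.2.2...
After op 4 (delete): buffer="uiuwuwbuppxp" (len 12), cursors c1@6 c2@9, authorship ....1..2....
After op 5 (insert('w')): buffer="uiuwuwwbupwpxp" (len 14), cursors c1@7 c2@11, authorship ....1.1.2.2...
After op 6 (insert('d')): buffer="uiuwuwwdbupwdpxp" (len 16), cursors c1@8 c2@13, authorship ....1.11.2.22...
After op 7 (delete): buffer="uiuwuwwbupwpxp" (len 14), cursors c1@7 c2@11, authorship ....1.1.2.2...
After op 8 (insert('h')): buffer="uiuwuwwhbupwhpxp" (len 16), cursors c1@8 c2@13, authorship ....1.11.2.22...

Answer: 8 13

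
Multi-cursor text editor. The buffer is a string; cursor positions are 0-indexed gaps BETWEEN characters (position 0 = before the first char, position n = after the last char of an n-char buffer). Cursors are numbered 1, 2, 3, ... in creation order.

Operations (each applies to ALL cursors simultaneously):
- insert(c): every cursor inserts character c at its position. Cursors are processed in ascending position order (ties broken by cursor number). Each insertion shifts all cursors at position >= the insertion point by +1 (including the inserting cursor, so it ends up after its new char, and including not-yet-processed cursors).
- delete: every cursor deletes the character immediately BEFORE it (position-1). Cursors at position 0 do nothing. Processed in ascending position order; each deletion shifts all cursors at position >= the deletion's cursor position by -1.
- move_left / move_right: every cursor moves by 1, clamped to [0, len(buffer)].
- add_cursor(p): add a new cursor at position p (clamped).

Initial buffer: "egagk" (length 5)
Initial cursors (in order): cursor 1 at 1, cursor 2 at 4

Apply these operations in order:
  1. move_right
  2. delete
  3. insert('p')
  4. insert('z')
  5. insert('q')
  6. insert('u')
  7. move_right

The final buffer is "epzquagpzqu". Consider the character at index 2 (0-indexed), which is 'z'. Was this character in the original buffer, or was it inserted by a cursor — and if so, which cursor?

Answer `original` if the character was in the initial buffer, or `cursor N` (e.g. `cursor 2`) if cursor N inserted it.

Answer: cursor 1

Derivation:
After op 1 (move_right): buffer="egagk" (len 5), cursors c1@2 c2@5, authorship .....
After op 2 (delete): buffer="eag" (len 3), cursors c1@1 c2@3, authorship ...
After op 3 (insert('p')): buffer="epagp" (len 5), cursors c1@2 c2@5, authorship .1..2
After op 4 (insert('z')): buffer="epzagpz" (len 7), cursors c1@3 c2@7, authorship .11..22
After op 5 (insert('q')): buffer="epzqagpzq" (len 9), cursors c1@4 c2@9, authorship .111..222
After op 6 (insert('u')): buffer="epzquagpzqu" (len 11), cursors c1@5 c2@11, authorship .1111..2222
After op 7 (move_right): buffer="epzquagpzqu" (len 11), cursors c1@6 c2@11, authorship .1111..2222
Authorship (.=original, N=cursor N): . 1 1 1 1 . . 2 2 2 2
Index 2: author = 1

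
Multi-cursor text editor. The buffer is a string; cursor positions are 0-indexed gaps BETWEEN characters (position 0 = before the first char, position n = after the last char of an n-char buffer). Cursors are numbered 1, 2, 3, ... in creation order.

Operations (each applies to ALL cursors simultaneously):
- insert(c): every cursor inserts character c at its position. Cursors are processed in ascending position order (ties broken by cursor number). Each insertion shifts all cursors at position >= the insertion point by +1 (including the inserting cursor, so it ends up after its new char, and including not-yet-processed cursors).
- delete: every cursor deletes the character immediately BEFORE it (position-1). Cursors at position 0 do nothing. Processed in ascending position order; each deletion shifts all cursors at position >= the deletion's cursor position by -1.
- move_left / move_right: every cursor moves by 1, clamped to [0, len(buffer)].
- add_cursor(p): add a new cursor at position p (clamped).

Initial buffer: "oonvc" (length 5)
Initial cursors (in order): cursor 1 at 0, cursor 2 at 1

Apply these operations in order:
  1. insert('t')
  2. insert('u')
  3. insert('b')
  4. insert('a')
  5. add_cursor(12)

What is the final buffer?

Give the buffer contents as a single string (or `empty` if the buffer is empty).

After op 1 (insert('t')): buffer="totonvc" (len 7), cursors c1@1 c2@3, authorship 1.2....
After op 2 (insert('u')): buffer="tuotuonvc" (len 9), cursors c1@2 c2@5, authorship 11.22....
After op 3 (insert('b')): buffer="tubotubonvc" (len 11), cursors c1@3 c2@7, authorship 111.222....
After op 4 (insert('a')): buffer="tubaotubaonvc" (len 13), cursors c1@4 c2@9, authorship 1111.2222....
After op 5 (add_cursor(12)): buffer="tubaotubaonvc" (len 13), cursors c1@4 c2@9 c3@12, authorship 1111.2222....

Answer: tubaotubaonvc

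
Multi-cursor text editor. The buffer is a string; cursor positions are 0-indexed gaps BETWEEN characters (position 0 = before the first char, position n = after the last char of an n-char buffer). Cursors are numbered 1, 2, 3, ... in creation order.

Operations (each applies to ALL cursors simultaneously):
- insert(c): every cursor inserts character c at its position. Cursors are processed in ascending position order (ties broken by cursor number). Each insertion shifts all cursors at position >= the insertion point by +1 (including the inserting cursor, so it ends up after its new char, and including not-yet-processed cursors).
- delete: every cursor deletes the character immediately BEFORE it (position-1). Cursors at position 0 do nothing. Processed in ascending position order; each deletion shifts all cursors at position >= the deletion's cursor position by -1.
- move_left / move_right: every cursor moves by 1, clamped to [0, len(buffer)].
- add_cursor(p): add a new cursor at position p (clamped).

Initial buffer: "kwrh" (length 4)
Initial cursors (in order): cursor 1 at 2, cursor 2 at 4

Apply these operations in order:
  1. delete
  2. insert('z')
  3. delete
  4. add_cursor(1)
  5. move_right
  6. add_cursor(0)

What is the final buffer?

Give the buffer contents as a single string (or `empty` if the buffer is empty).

After op 1 (delete): buffer="kr" (len 2), cursors c1@1 c2@2, authorship ..
After op 2 (insert('z')): buffer="kzrz" (len 4), cursors c1@2 c2@4, authorship .1.2
After op 3 (delete): buffer="kr" (len 2), cursors c1@1 c2@2, authorship ..
After op 4 (add_cursor(1)): buffer="kr" (len 2), cursors c1@1 c3@1 c2@2, authorship ..
After op 5 (move_right): buffer="kr" (len 2), cursors c1@2 c2@2 c3@2, authorship ..
After op 6 (add_cursor(0)): buffer="kr" (len 2), cursors c4@0 c1@2 c2@2 c3@2, authorship ..

Answer: kr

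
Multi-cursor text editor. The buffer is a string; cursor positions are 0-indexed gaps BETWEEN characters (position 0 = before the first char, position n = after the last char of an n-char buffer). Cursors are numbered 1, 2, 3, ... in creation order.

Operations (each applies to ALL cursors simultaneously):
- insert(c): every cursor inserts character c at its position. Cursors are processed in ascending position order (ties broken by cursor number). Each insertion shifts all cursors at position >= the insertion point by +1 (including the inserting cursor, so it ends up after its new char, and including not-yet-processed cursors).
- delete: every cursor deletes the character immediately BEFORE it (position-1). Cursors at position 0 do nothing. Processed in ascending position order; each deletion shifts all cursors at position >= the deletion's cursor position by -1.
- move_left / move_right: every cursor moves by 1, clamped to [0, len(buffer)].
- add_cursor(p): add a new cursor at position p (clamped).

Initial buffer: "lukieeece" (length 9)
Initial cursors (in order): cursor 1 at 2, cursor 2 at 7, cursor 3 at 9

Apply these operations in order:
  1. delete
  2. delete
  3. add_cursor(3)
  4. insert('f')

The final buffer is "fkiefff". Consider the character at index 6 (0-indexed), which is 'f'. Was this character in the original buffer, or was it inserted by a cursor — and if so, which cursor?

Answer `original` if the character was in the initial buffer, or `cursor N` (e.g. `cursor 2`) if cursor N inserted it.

Answer: cursor 4

Derivation:
After op 1 (delete): buffer="lkieec" (len 6), cursors c1@1 c2@5 c3@6, authorship ......
After op 2 (delete): buffer="kie" (len 3), cursors c1@0 c2@3 c3@3, authorship ...
After op 3 (add_cursor(3)): buffer="kie" (len 3), cursors c1@0 c2@3 c3@3 c4@3, authorship ...
After op 4 (insert('f')): buffer="fkiefff" (len 7), cursors c1@1 c2@7 c3@7 c4@7, authorship 1...234
Authorship (.=original, N=cursor N): 1 . . . 2 3 4
Index 6: author = 4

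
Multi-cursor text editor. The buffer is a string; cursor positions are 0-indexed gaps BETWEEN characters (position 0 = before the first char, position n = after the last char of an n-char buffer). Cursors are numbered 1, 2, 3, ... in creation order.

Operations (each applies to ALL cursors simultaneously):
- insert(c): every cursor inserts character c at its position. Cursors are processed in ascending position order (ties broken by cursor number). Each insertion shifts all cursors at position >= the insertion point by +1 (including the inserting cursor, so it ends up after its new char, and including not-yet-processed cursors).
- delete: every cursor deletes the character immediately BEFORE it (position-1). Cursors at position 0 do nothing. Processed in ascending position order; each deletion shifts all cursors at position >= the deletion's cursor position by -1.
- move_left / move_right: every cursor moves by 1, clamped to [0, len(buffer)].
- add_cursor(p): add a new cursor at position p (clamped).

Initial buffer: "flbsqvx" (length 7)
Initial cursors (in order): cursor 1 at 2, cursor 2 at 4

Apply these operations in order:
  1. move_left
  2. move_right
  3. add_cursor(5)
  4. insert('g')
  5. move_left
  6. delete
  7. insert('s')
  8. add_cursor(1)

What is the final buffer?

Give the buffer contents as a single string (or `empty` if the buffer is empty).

Answer: fsgbsgsgvx

Derivation:
After op 1 (move_left): buffer="flbsqvx" (len 7), cursors c1@1 c2@3, authorship .......
After op 2 (move_right): buffer="flbsqvx" (len 7), cursors c1@2 c2@4, authorship .......
After op 3 (add_cursor(5)): buffer="flbsqvx" (len 7), cursors c1@2 c2@4 c3@5, authorship .......
After op 4 (insert('g')): buffer="flgbsgqgvx" (len 10), cursors c1@3 c2@6 c3@8, authorship ..1..2.3..
After op 5 (move_left): buffer="flgbsgqgvx" (len 10), cursors c1@2 c2@5 c3@7, authorship ..1..2.3..
After op 6 (delete): buffer="fgbggvx" (len 7), cursors c1@1 c2@3 c3@4, authorship .1.23..
After op 7 (insert('s')): buffer="fsgbsgsgvx" (len 10), cursors c1@2 c2@5 c3@7, authorship .11.2233..
After op 8 (add_cursor(1)): buffer="fsgbsgsgvx" (len 10), cursors c4@1 c1@2 c2@5 c3@7, authorship .11.2233..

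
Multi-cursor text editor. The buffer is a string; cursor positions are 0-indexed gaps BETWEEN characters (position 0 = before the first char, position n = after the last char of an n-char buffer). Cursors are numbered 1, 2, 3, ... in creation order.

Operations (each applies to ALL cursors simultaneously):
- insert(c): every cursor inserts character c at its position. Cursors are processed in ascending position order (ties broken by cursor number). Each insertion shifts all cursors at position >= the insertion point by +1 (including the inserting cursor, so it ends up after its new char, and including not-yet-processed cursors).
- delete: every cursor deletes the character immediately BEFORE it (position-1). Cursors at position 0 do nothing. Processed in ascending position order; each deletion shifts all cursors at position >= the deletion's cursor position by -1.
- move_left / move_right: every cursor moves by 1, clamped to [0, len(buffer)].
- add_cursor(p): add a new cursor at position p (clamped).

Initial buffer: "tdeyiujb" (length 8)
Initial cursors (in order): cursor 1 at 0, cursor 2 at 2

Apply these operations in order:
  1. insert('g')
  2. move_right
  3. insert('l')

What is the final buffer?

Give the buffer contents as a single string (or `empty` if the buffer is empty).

After op 1 (insert('g')): buffer="gtdgeyiujb" (len 10), cursors c1@1 c2@4, authorship 1..2......
After op 2 (move_right): buffer="gtdgeyiujb" (len 10), cursors c1@2 c2@5, authorship 1..2......
After op 3 (insert('l')): buffer="gtldgelyiujb" (len 12), cursors c1@3 c2@7, authorship 1.1.2.2.....

Answer: gtldgelyiujb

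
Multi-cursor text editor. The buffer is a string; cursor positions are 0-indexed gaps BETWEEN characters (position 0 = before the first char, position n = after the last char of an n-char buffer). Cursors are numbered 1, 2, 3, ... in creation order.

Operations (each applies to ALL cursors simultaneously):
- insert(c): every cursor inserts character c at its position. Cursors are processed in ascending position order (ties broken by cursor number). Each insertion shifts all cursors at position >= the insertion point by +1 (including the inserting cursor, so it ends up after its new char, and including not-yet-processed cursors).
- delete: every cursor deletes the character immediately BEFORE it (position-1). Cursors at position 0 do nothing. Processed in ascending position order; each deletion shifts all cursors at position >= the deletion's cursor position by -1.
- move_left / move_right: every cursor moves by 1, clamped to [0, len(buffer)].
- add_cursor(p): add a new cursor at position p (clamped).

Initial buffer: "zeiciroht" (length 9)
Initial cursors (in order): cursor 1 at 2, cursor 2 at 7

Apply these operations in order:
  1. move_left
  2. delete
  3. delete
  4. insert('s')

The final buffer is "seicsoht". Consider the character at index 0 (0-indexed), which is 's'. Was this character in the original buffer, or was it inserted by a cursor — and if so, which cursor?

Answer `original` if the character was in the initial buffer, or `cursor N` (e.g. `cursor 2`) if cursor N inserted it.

After op 1 (move_left): buffer="zeiciroht" (len 9), cursors c1@1 c2@6, authorship .........
After op 2 (delete): buffer="eicioht" (len 7), cursors c1@0 c2@4, authorship .......
After op 3 (delete): buffer="eicoht" (len 6), cursors c1@0 c2@3, authorship ......
After op 4 (insert('s')): buffer="seicsoht" (len 8), cursors c1@1 c2@5, authorship 1...2...
Authorship (.=original, N=cursor N): 1 . . . 2 . . .
Index 0: author = 1

Answer: cursor 1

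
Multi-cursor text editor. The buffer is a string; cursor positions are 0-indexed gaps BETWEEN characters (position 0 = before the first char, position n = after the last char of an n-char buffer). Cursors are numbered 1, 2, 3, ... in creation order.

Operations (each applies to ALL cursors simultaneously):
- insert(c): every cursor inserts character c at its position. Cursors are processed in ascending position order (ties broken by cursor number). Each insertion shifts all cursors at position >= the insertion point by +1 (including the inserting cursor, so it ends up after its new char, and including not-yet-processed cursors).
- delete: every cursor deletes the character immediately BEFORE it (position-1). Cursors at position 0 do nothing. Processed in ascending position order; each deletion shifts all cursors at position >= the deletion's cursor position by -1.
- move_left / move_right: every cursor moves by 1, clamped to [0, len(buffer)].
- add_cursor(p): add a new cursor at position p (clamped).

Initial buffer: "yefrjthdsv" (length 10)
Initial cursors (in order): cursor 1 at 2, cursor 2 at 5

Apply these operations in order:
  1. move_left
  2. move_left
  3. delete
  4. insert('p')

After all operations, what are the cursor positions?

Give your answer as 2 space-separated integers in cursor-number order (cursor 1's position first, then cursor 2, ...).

After op 1 (move_left): buffer="yefrjthdsv" (len 10), cursors c1@1 c2@4, authorship ..........
After op 2 (move_left): buffer="yefrjthdsv" (len 10), cursors c1@0 c2@3, authorship ..........
After op 3 (delete): buffer="yerjthdsv" (len 9), cursors c1@0 c2@2, authorship .........
After op 4 (insert('p')): buffer="pyeprjthdsv" (len 11), cursors c1@1 c2@4, authorship 1..2.......

Answer: 1 4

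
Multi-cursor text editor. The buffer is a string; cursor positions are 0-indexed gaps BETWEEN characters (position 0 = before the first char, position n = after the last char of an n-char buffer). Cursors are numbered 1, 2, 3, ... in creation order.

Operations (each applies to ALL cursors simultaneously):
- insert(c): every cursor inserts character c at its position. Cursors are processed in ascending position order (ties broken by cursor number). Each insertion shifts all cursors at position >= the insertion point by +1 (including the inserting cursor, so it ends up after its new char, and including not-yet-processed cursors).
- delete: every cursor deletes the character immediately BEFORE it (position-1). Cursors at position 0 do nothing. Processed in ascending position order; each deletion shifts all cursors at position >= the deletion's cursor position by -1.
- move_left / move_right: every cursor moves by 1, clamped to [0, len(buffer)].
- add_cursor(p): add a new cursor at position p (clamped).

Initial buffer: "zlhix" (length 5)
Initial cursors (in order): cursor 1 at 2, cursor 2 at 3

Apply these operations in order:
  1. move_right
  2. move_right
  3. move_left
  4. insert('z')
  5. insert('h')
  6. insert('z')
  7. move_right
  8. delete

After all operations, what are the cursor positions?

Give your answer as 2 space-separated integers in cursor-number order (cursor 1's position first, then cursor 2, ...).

Answer: 6 9

Derivation:
After op 1 (move_right): buffer="zlhix" (len 5), cursors c1@3 c2@4, authorship .....
After op 2 (move_right): buffer="zlhix" (len 5), cursors c1@4 c2@5, authorship .....
After op 3 (move_left): buffer="zlhix" (len 5), cursors c1@3 c2@4, authorship .....
After op 4 (insert('z')): buffer="zlhzizx" (len 7), cursors c1@4 c2@6, authorship ...1.2.
After op 5 (insert('h')): buffer="zlhzhizhx" (len 9), cursors c1@5 c2@8, authorship ...11.22.
After op 6 (insert('z')): buffer="zlhzhzizhzx" (len 11), cursors c1@6 c2@10, authorship ...111.222.
After op 7 (move_right): buffer="zlhzhzizhzx" (len 11), cursors c1@7 c2@11, authorship ...111.222.
After op 8 (delete): buffer="zlhzhzzhz" (len 9), cursors c1@6 c2@9, authorship ...111222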